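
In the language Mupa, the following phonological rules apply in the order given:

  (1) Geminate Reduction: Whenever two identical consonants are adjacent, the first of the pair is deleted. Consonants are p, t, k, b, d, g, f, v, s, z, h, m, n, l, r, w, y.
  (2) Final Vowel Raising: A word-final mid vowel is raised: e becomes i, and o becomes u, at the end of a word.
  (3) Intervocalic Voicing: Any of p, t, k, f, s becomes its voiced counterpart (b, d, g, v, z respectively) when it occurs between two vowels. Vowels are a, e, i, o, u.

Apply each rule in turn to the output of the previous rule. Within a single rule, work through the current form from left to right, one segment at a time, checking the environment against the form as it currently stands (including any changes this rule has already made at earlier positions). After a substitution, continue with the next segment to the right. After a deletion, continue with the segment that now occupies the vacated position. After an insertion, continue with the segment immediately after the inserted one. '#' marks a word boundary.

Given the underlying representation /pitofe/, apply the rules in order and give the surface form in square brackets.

(1) Geminate Reduction: no change — [pitofe]
(2) Final Vowel Raising: [pitofe] → [pitofi]
(3) Intervocalic Voicing: [pitofi] → [pidovi]

[pidovi]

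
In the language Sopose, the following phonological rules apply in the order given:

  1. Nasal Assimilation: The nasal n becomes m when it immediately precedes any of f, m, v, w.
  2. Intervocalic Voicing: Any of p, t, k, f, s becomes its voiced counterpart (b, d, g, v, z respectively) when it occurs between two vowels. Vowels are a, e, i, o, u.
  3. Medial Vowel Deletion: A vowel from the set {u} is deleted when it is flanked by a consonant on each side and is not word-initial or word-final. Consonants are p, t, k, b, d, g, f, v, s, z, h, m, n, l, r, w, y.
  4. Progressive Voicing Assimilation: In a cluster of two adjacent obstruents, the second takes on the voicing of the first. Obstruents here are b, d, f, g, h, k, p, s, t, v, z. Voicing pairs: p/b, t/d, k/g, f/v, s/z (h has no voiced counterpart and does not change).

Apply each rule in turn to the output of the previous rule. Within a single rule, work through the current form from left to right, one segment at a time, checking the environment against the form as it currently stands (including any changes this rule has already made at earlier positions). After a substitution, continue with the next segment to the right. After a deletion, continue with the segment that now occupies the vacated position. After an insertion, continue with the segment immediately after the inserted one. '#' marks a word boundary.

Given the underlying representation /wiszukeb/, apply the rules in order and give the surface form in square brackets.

1 Nasal Assimilation: no change — [wiszukeb]
2 Intervocalic Voicing: [wiszukeb] → [wiszugeb]
3 Medial Vowel Deletion: [wiszugeb] → [wiszgeb]
4 Progressive Voicing Assimilation: [wiszgeb] → [wisskeb]

[wisskeb]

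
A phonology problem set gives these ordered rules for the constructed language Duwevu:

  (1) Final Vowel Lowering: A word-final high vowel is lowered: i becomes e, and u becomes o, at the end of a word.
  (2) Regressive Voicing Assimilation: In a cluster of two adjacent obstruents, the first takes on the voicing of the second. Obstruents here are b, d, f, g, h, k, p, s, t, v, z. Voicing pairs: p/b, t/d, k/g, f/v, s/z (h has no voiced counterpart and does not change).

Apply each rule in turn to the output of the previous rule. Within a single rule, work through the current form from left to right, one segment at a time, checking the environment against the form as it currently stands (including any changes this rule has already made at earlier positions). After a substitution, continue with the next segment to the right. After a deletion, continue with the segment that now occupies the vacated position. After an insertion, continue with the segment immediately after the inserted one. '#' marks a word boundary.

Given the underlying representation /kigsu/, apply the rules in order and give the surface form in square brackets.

(1) Final Vowel Lowering: [kigsu] → [kigso]
(2) Regressive Voicing Assimilation: [kigso] → [kikso]

[kikso]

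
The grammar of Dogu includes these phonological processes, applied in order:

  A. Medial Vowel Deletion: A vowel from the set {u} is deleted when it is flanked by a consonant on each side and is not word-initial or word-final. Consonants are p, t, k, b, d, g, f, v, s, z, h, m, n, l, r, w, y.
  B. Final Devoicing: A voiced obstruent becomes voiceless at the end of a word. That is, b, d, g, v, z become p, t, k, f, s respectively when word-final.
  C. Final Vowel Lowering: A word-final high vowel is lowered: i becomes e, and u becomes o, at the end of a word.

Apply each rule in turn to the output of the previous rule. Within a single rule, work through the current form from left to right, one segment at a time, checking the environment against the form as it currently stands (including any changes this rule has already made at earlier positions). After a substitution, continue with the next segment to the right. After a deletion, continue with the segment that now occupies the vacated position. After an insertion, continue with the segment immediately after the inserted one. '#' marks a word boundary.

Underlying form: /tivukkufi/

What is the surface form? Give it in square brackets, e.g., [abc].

A Medial Vowel Deletion: [tivukkufi] → [tivkkfi]
B Final Devoicing: no change — [tivkkfi]
C Final Vowel Lowering: [tivkkfi] → [tivkkfe]

[tivkkfe]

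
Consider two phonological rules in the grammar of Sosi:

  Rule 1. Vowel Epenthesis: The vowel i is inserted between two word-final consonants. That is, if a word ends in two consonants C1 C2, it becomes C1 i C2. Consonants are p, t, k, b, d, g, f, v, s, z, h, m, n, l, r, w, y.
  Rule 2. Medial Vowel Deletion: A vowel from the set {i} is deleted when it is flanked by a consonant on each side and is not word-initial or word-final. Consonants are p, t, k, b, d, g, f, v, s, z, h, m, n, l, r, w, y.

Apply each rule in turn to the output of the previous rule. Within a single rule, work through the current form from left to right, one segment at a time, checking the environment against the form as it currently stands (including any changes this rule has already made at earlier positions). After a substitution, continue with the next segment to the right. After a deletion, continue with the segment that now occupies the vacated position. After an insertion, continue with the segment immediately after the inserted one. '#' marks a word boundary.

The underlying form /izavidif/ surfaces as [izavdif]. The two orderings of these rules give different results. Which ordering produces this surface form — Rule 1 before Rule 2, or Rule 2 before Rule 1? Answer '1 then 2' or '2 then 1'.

2 then 1

Order 1 then 2:
  1 Vowel Epenthesis: no change — [izavidif]
  2 Medial Vowel Deletion: [izavidif] → [izavdf]
  result: [izavdf]
Order 2 then 1:
  2 Medial Vowel Deletion: [izavidif] → [izavdf]
  1 Vowel Epenthesis: [izavdf] → [izavdif]
  result: [izavdif]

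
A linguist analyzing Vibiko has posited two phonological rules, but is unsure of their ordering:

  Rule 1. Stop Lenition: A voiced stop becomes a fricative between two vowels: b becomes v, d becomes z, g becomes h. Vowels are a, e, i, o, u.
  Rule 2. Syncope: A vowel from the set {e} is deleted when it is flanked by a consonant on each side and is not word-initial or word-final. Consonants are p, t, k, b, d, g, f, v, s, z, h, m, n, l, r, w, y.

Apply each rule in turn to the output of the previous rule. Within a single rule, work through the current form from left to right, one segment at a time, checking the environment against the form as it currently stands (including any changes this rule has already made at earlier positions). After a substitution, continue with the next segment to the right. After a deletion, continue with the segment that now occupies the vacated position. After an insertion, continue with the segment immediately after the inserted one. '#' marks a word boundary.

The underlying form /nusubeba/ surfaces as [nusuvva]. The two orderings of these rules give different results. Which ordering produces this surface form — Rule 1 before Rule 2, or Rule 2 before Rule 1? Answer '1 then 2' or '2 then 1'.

1 then 2

Order 1 then 2:
  1 Stop Lenition: [nusubeba] → [nusuveva]
  2 Syncope: [nusuveva] → [nusuvva]
  result: [nusuvva]
Order 2 then 1:
  2 Syncope: [nusubeba] → [nusubba]
  1 Stop Lenition: no change — [nusubba]
  result: [nusubba]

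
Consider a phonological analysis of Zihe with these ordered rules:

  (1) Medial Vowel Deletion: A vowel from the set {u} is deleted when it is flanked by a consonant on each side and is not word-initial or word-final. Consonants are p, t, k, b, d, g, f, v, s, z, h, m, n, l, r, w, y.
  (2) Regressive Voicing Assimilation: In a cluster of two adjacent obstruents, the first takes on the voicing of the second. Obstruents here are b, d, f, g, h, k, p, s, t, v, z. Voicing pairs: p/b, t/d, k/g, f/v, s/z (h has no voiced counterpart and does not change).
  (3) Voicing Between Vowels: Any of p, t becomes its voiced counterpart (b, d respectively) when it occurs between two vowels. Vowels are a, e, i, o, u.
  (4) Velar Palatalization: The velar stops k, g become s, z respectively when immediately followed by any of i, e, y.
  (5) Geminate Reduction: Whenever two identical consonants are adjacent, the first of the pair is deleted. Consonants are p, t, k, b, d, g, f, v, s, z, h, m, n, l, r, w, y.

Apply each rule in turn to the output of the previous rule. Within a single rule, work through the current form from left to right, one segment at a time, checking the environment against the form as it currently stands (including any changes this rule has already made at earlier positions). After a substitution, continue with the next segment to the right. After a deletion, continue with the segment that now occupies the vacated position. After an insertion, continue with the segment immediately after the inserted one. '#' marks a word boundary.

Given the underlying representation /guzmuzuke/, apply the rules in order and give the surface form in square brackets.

(1) Medial Vowel Deletion: [guzmuzuke] → [gzmzke]
(2) Regressive Voicing Assimilation: [gzmzke] → [gzmske]
(3) Voicing Between Vowels: no change — [gzmske]
(4) Velar Palatalization: [gzmske] → [gzmsse]
(5) Geminate Reduction: [gzmsse] → [gzmse]

[gzmse]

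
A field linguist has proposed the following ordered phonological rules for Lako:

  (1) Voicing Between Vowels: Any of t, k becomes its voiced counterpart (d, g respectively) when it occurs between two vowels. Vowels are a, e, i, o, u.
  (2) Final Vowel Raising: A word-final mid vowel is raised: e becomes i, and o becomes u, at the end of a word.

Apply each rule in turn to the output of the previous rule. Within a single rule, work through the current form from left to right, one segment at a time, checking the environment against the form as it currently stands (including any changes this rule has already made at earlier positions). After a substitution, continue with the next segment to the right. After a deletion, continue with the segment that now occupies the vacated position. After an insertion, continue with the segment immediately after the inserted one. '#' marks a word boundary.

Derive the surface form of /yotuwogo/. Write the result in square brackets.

[yoduwogu]

(1) Voicing Between Vowels: [yotuwogo] → [yoduwogo]
(2) Final Vowel Raising: [yoduwogo] → [yoduwogu]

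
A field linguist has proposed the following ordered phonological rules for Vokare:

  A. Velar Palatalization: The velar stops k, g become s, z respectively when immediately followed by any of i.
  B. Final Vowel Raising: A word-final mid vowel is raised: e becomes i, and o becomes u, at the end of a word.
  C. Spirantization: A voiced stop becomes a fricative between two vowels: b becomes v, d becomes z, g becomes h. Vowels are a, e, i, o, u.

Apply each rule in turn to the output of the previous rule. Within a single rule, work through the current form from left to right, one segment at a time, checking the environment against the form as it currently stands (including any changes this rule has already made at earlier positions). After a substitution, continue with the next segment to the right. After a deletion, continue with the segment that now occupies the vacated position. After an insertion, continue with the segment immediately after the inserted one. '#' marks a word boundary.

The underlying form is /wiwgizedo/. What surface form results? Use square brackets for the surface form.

A Velar Palatalization: [wiwgizedo] → [wiwzizedo]
B Final Vowel Raising: [wiwzizedo] → [wiwzizedu]
C Spirantization: [wiwzizedu] → [wiwzizezu]

[wiwzizezu]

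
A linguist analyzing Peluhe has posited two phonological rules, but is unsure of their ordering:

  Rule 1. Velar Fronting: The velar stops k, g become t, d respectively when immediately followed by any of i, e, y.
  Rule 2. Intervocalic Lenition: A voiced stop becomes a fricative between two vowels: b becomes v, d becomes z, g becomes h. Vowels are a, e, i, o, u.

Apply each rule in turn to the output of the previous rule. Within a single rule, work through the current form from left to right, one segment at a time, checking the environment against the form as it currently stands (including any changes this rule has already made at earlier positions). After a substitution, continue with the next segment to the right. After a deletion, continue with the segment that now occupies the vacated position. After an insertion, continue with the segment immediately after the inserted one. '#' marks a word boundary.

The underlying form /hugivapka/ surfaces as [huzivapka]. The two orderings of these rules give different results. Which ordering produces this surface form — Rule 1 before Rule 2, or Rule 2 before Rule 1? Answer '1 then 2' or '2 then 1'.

Order 1 then 2:
  1 Velar Fronting: [hugivapka] → [hudivapka]
  2 Intervocalic Lenition: [hudivapka] → [huzivapka]
  result: [huzivapka]
Order 2 then 1:
  2 Intervocalic Lenition: [hugivapka] → [huhivapka]
  1 Velar Fronting: no change — [huhivapka]
  result: [huhivapka]

1 then 2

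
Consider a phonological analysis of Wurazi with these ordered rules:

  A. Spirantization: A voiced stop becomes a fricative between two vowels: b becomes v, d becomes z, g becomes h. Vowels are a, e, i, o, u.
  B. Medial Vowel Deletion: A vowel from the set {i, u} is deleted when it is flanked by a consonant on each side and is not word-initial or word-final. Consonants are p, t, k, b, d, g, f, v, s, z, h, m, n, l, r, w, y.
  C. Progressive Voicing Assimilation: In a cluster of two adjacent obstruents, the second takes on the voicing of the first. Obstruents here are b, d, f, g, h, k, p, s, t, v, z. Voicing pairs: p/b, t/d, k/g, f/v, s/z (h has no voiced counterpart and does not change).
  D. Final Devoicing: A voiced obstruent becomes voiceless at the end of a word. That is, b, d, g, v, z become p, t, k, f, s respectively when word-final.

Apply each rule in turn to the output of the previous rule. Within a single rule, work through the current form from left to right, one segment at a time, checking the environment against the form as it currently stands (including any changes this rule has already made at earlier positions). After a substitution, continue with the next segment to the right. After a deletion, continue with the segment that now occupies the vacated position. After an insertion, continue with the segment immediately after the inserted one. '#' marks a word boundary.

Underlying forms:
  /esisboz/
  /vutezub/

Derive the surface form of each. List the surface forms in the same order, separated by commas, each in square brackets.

/esisboz/:
  A Spirantization: no change — [esisboz]
  B Medial Vowel Deletion: [esisboz] → [essboz]
  C Progressive Voicing Assimilation: [essboz] → [esspoz]
  D Final Devoicing: [esspoz] → [esspos]
/vutezub/:
  A Spirantization: no change — [vutezub]
  B Medial Vowel Deletion: [vutezub] → [vtezb]
  C Progressive Voicing Assimilation: [vtezb] → [vdezb]
  D Final Devoicing: [vdezb] → [vdezp]

[esspos], [vdezp]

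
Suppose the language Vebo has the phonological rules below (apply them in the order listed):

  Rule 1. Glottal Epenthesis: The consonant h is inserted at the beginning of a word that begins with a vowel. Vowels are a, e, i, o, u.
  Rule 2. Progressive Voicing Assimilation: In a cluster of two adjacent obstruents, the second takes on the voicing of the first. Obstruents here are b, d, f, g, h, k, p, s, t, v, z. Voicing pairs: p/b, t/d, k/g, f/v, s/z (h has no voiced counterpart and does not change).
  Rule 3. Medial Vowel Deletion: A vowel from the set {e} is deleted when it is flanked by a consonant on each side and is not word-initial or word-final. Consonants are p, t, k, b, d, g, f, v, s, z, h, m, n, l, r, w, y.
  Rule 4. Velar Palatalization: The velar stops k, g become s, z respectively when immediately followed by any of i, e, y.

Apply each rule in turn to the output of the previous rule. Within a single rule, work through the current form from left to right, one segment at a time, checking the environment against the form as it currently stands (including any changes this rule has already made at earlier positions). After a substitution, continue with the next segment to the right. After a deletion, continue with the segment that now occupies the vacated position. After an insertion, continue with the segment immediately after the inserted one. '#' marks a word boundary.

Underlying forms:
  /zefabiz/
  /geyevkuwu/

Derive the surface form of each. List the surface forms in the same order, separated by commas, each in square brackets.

[zfabiz], [zyvguwu]

/zefabiz/:
  Rule 1 Glottal Epenthesis: no change — [zefabiz]
  Rule 2 Progressive Voicing Assimilation: no change — [zefabiz]
  Rule 3 Medial Vowel Deletion: [zefabiz] → [zfabiz]
  Rule 4 Velar Palatalization: no change — [zfabiz]
/geyevkuwu/:
  Rule 1 Glottal Epenthesis: no change — [geyevkuwu]
  Rule 2 Progressive Voicing Assimilation: [geyevkuwu] → [geyevguwu]
  Rule 3 Medial Vowel Deletion: [geyevguwu] → [gyvguwu]
  Rule 4 Velar Palatalization: [gyvguwu] → [zyvguwu]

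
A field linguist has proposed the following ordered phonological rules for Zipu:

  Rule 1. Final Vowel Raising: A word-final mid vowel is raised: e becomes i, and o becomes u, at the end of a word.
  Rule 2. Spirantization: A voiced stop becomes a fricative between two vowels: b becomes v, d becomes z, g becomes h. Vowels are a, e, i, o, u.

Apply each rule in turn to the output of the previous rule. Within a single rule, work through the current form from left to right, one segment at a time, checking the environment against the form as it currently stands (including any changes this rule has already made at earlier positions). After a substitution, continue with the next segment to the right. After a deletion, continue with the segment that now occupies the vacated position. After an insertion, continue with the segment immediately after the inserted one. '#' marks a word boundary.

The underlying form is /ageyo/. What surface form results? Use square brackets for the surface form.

Rule 1 Final Vowel Raising: [ageyo] → [ageyu]
Rule 2 Spirantization: [ageyu] → [aheyu]

[aheyu]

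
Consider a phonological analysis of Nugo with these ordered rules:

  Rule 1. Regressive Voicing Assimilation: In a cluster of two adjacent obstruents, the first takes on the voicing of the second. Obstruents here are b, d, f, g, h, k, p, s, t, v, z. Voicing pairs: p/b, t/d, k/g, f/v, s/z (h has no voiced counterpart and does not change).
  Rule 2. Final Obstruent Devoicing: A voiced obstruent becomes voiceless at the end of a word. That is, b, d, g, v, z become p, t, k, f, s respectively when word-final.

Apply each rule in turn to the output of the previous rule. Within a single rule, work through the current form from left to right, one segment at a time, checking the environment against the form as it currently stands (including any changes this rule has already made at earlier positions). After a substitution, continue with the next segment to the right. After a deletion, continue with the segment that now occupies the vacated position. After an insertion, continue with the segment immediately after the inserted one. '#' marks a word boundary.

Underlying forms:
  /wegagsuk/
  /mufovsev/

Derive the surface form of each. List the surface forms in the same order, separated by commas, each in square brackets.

[wegaksuk], [mufofsef]

/wegagsuk/:
  Rule 1 Regressive Voicing Assimilation: [wegagsuk] → [wegaksuk]
  Rule 2 Final Obstruent Devoicing: no change — [wegaksuk]
/mufovsev/:
  Rule 1 Regressive Voicing Assimilation: [mufovsev] → [mufofsev]
  Rule 2 Final Obstruent Devoicing: [mufofsev] → [mufofsef]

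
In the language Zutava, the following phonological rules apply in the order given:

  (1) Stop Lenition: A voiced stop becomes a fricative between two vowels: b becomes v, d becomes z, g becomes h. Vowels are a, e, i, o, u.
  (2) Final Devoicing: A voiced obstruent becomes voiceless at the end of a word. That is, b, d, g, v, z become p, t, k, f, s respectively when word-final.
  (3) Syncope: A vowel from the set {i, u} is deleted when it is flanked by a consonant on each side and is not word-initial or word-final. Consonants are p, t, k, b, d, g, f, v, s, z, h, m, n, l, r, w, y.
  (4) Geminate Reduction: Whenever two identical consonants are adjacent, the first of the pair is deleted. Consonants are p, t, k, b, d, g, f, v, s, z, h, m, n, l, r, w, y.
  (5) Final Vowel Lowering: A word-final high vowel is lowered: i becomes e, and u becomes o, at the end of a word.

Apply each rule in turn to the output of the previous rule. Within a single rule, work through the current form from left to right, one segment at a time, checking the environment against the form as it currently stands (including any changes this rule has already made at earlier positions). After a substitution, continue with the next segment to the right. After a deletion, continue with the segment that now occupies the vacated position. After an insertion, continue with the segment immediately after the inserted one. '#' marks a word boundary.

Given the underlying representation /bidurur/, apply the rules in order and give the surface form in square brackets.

(1) Stop Lenition: [bidurur] → [bizurur]
(2) Final Devoicing: no change — [bizurur]
(3) Syncope: [bizurur] → [bzrr]
(4) Geminate Reduction: [bzrr] → [bzr]
(5) Final Vowel Lowering: no change — [bzr]

[bzr]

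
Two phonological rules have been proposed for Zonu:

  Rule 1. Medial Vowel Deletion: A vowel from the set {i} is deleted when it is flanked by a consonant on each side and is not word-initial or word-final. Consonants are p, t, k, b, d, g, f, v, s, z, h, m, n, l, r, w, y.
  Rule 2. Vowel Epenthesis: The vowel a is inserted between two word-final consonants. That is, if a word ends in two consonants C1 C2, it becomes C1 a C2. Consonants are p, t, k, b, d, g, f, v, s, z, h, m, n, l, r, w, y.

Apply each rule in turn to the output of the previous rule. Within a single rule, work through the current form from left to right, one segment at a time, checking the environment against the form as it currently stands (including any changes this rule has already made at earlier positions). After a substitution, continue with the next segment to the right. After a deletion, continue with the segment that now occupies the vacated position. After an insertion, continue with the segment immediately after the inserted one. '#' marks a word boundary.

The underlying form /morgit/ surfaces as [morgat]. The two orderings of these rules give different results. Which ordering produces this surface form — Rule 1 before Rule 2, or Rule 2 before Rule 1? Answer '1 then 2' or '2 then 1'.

1 then 2

Order 1 then 2:
  1 Medial Vowel Deletion: [morgit] → [morgt]
  2 Vowel Epenthesis: [morgt] → [morgat]
  result: [morgat]
Order 2 then 1:
  2 Vowel Epenthesis: no change — [morgit]
  1 Medial Vowel Deletion: [morgit] → [morgt]
  result: [morgt]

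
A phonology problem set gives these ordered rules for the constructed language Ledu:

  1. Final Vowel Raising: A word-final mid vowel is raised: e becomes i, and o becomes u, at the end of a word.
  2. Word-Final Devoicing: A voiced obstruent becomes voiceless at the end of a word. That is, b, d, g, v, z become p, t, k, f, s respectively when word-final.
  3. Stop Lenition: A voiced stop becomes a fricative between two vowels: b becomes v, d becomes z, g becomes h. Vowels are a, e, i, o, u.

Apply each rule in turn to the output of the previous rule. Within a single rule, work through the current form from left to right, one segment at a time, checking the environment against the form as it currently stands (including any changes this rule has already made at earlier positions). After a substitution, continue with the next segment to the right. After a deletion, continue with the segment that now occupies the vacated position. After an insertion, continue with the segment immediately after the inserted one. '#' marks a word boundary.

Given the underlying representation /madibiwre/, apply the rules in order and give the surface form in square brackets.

[maziviwri]

1 Final Vowel Raising: [madibiwre] → [madibiwri]
2 Word-Final Devoicing: no change — [madibiwri]
3 Stop Lenition: [madibiwri] → [maziviwri]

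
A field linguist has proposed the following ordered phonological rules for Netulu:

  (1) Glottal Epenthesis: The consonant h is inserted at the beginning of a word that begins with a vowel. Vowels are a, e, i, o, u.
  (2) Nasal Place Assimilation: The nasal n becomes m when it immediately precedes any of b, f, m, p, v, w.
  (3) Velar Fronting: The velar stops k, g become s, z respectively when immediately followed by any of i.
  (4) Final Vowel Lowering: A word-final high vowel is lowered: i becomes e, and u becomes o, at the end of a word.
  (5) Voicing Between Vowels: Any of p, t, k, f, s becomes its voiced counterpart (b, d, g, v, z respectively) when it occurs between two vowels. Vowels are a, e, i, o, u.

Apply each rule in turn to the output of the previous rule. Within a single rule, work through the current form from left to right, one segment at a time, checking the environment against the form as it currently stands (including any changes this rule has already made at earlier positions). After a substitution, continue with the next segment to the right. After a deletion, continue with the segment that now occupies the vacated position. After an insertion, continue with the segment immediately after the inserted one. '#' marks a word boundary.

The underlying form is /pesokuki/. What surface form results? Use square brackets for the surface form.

(1) Glottal Epenthesis: no change — [pesokuki]
(2) Nasal Place Assimilation: no change — [pesokuki]
(3) Velar Fronting: [pesokuki] → [pesokusi]
(4) Final Vowel Lowering: [pesokusi] → [pesokuse]
(5) Voicing Between Vowels: [pesokuse] → [pezoguze]

[pezoguze]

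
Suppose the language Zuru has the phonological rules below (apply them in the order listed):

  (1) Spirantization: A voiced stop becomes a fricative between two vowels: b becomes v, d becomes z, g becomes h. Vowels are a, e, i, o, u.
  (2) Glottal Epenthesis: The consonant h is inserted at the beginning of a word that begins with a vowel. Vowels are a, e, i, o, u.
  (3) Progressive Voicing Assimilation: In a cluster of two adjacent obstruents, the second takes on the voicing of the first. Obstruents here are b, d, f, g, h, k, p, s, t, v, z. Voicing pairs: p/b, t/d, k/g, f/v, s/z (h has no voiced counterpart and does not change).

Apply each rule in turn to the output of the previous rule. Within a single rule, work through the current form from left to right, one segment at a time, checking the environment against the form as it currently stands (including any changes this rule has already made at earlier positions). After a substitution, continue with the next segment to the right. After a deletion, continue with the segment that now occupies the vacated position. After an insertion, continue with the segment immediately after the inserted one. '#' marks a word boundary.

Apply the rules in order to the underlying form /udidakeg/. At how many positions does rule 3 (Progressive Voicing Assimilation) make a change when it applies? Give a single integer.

(1) Spirantization: [udidakeg] → [uzizakeg]
(2) Glottal Epenthesis: [uzizakeg] → [huzizakeg]
(3) Progressive Voicing Assimilation: no change — [huzizakeg]
Rule 3 changed 0 position(s).

0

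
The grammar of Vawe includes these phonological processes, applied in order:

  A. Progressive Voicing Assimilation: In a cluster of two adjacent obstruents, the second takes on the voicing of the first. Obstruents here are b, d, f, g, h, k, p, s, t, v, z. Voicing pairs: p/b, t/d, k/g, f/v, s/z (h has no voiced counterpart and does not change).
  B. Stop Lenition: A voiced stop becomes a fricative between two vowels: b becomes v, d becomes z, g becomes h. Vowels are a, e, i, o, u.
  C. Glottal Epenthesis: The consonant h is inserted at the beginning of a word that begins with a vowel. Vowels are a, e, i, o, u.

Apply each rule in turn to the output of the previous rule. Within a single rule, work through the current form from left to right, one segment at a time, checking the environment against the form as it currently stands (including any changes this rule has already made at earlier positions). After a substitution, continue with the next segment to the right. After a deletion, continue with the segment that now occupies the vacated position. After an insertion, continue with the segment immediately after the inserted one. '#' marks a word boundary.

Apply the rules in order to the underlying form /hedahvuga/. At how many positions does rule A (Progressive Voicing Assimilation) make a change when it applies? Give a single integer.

1

A Progressive Voicing Assimilation: [hedahvuga] → [hedahfuga]
B Stop Lenition: [hedahfuga] → [hezahfuha]
C Glottal Epenthesis: no change — [hezahfuha]
Rule A changed 1 position(s).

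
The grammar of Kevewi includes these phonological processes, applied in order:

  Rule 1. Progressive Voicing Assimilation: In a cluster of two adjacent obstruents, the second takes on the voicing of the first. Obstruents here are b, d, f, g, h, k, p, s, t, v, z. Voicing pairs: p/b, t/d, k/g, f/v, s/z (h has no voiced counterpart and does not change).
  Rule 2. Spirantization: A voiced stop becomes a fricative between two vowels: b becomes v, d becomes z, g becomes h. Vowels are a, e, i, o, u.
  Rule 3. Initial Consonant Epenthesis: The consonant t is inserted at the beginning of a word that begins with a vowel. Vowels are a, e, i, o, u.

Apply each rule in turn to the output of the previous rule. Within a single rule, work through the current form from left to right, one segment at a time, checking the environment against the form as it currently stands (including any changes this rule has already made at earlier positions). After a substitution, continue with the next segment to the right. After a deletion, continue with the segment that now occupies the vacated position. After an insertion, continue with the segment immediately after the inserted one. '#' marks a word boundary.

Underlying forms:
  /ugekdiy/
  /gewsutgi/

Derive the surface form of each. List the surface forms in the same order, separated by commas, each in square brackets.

[tuhektiy], [gewsutki]

/ugekdiy/:
  Rule 1 Progressive Voicing Assimilation: [ugekdiy] → [ugektiy]
  Rule 2 Spirantization: [ugektiy] → [uhektiy]
  Rule 3 Initial Consonant Epenthesis: [uhektiy] → [tuhektiy]
/gewsutgi/:
  Rule 1 Progressive Voicing Assimilation: [gewsutgi] → [gewsutki]
  Rule 2 Spirantization: no change — [gewsutki]
  Rule 3 Initial Consonant Epenthesis: no change — [gewsutki]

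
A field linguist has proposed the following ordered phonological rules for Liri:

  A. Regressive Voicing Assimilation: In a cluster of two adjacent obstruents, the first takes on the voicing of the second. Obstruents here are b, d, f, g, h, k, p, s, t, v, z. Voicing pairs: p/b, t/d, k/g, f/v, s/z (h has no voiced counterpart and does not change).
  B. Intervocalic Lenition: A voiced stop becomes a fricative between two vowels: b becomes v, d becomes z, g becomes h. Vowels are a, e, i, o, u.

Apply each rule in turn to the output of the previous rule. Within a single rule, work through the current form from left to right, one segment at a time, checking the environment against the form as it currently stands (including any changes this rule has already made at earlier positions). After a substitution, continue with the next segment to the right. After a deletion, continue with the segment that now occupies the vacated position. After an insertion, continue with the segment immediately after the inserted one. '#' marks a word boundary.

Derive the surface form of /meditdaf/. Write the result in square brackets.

A Regressive Voicing Assimilation: [meditdaf] → [mediddaf]
B Intervocalic Lenition: [mediddaf] → [meziddaf]

[meziddaf]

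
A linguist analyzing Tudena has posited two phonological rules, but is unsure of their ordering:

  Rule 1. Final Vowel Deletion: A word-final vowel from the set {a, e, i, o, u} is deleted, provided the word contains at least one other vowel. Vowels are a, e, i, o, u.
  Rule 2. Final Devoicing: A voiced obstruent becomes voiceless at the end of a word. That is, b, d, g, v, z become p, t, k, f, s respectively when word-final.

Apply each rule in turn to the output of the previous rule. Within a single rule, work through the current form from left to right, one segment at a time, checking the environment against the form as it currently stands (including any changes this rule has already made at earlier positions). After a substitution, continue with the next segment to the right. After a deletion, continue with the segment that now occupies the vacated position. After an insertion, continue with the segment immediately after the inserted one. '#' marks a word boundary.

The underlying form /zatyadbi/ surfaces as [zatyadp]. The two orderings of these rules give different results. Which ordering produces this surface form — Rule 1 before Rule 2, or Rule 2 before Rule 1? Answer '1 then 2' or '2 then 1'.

1 then 2

Order 1 then 2:
  1 Final Vowel Deletion: [zatyadbi] → [zatyadb]
  2 Final Devoicing: [zatyadb] → [zatyadp]
  result: [zatyadp]
Order 2 then 1:
  2 Final Devoicing: no change — [zatyadbi]
  1 Final Vowel Deletion: [zatyadbi] → [zatyadb]
  result: [zatyadb]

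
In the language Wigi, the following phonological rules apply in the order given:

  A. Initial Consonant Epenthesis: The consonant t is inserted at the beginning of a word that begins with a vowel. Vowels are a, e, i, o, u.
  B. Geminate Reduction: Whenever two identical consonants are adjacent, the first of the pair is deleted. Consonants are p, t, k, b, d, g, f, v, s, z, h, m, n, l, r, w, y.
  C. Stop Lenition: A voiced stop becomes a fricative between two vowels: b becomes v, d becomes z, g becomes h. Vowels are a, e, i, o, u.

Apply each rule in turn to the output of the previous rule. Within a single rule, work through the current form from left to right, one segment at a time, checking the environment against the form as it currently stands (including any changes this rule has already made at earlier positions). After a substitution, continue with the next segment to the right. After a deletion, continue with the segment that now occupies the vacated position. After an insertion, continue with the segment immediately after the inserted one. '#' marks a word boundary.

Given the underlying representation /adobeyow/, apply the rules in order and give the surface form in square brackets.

[tazoveyow]

A Initial Consonant Epenthesis: [adobeyow] → [tadobeyow]
B Geminate Reduction: no change — [tadobeyow]
C Stop Lenition: [tadobeyow] → [tazoveyow]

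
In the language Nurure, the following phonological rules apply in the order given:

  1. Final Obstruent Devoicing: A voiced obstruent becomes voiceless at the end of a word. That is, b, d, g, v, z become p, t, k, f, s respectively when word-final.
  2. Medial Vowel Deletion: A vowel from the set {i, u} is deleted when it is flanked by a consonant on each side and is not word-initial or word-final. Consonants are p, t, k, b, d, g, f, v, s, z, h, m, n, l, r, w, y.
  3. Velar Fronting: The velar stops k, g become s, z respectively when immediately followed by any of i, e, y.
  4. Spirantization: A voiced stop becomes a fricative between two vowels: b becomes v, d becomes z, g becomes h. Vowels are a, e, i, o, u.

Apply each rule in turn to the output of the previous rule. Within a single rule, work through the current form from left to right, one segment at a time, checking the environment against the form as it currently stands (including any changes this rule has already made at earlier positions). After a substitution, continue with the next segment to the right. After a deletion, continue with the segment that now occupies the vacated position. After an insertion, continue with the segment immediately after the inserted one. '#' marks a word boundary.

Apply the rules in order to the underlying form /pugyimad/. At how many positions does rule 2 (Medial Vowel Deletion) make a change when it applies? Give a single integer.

1 Final Obstruent Devoicing: [pugyimad] → [pugyimat]
2 Medial Vowel Deletion: [pugyimat] → [pgymat]
3 Velar Fronting: [pgymat] → [pzymat]
4 Spirantization: no change — [pzymat]
Rule 2 changed 2 position(s).

2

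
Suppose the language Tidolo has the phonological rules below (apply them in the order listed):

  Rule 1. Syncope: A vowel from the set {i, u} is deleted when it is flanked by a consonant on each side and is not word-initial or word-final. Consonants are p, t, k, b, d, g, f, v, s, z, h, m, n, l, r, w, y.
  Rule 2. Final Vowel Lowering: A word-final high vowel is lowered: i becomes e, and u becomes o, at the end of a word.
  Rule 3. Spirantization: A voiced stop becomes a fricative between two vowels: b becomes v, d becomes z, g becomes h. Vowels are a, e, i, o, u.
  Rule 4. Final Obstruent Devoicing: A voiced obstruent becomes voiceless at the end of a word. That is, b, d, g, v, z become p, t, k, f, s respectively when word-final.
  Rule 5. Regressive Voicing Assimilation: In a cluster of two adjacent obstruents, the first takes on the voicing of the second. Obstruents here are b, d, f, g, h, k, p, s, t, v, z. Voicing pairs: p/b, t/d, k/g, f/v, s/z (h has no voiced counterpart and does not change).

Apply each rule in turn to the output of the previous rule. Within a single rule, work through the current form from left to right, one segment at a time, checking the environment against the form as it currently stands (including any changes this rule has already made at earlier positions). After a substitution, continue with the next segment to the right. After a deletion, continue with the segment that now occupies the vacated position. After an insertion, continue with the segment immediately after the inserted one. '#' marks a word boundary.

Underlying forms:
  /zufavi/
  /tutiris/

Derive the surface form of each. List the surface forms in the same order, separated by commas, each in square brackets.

[sfave], [ttrs]

/zufavi/:
  Rule 1 Syncope: [zufavi] → [zfavi]
  Rule 2 Final Vowel Lowering: [zfavi] → [zfave]
  Rule 3 Spirantization: no change — [zfave]
  Rule 4 Final Obstruent Devoicing: no change — [zfave]
  Rule 5 Regressive Voicing Assimilation: [zfave] → [sfave]
/tutiris/:
  Rule 1 Syncope: [tutiris] → [ttrs]
  Rule 2 Final Vowel Lowering: no change — [ttrs]
  Rule 3 Spirantization: no change — [ttrs]
  Rule 4 Final Obstruent Devoicing: no change — [ttrs]
  Rule 5 Regressive Voicing Assimilation: no change — [ttrs]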